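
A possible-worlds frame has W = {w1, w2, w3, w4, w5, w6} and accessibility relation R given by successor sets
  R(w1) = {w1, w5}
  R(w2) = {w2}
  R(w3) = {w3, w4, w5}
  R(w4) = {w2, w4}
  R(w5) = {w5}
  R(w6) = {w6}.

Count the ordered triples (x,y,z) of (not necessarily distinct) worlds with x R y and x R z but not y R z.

Enumerating: (w1,w5,w1), (w3,w4,w3), (w3,w4,w5), (w3,w5,w3), (w3,w5,w4), (w4,w2,w4).

6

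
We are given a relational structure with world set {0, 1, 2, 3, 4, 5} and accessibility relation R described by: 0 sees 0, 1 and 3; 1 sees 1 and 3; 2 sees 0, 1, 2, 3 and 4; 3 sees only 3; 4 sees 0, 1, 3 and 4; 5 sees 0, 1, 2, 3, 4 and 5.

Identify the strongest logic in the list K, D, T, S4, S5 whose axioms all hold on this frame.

Serial (axiom D): yes — every world has a successor (e.g. 0 R 0).
Reflexive (axiom T): yes — every world is R-related to itself.
Transitive (axiom 4): yes — every two-step R-path is closed by a direct edge.
Euclidean (axiom 5): no — 0 R 3 and 0 R 1, but not 3 R 1.
So F validates K, D, T, S4; S5 would additionally require R to be Euclidean. The strongest is S4.

S4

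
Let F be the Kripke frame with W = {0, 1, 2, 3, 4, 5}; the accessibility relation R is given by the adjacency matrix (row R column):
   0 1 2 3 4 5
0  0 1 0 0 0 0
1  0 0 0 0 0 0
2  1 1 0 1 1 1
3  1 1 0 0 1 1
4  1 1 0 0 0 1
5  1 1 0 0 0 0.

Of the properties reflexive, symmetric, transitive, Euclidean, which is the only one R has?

transitive

Reflexive: no — 0 is not related to itself.
Symmetric: no — 0 R 1 but not 1 R 0.
Transitive: yes — every two-step R-path is closed by a direct edge.
Euclidean: no — 2 R 0 and 2 R 3, but not 0 R 3.
Only transitive holds.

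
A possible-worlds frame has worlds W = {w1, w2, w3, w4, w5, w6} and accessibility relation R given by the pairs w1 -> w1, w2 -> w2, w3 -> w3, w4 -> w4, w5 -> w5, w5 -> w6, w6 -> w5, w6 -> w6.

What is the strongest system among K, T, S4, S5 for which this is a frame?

Reflexive (axiom T): yes — every world is R-related to itself.
Transitive (axiom 4): yes — every two-step R-path is closed by a direct edge.
Euclidean (axiom 5): yes — any two successors of a common world are R-related.
So F validates K, T, S4, S5. The strongest is S5.

S5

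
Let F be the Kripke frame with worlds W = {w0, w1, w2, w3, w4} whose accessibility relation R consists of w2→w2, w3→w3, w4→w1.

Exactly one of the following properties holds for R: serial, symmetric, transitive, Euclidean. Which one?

transitive

Serial: no — w0 has no R-successor.
Symmetric: no — w4 R w1 but not w1 R w4.
Transitive: yes — every two-step R-path is closed by a direct edge.
Euclidean: no — w4 R w1 and w4 R w1, but not w1 R w1.
Only transitive holds.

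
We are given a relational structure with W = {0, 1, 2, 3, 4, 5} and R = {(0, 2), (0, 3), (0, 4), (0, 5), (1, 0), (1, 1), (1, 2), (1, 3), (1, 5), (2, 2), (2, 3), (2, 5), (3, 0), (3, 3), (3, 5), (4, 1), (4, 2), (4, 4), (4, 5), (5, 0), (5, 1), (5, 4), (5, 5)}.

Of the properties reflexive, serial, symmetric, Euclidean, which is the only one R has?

serial

Reflexive: no — 0 is not related to itself.
Serial: yes — every world has a successor (e.g. 0 R 2).
Symmetric: no — 0 R 2 but not 2 R 0.
Euclidean: no — 0 R 2 and 0 R 4, but not 2 R 4.
Only serial holds.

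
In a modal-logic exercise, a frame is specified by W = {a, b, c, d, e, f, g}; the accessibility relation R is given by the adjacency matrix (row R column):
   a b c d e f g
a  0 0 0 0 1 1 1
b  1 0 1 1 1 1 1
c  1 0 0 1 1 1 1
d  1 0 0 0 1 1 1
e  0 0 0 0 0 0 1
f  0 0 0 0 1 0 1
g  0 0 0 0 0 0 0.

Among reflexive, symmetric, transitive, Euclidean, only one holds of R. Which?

Reflexive: no — a is not related to itself.
Symmetric: no — a R e but not e R a.
Transitive: yes — every two-step R-path is closed by a direct edge.
Euclidean: no — a R e and a R f, but not e R f.
Only transitive holds.

transitive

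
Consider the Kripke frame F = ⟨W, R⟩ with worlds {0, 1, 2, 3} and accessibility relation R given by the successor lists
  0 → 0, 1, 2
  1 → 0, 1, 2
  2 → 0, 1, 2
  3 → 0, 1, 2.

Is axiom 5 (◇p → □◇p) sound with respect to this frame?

Axiom 5 corresponds to the accessibility relation being Euclidean.
Euclidean: yes — any two successors of a common world are R-related.

Yes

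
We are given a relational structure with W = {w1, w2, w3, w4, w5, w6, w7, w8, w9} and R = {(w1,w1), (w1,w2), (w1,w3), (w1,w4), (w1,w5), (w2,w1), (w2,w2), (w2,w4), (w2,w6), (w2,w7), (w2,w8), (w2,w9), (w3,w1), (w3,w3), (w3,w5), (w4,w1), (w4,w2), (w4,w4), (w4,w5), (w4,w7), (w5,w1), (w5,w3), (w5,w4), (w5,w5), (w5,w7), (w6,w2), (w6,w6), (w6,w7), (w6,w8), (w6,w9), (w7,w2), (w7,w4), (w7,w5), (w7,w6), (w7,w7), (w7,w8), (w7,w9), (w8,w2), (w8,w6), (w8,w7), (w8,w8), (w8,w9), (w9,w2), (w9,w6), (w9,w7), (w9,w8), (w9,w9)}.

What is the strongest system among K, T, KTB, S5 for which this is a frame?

KTB

Reflexive (axiom T): yes — every world is R-related to itself.
Symmetric (axiom B): yes — every pair in R has its reverse in R.
Euclidean (axiom 5): no — w1 R w2 and w1 R w3, but not w2 R w3.
So F validates K, T, KTB; S5 would additionally require R to be Euclidean. The strongest is KTB.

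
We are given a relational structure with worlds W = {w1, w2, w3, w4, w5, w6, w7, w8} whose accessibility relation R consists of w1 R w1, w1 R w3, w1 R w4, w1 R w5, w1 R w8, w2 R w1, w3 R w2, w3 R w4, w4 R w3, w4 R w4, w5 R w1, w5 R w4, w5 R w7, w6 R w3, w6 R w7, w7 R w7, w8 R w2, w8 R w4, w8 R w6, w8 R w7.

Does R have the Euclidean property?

No

Euclidean: no — w1 R w3 and w1 R w5, but not w3 R w5.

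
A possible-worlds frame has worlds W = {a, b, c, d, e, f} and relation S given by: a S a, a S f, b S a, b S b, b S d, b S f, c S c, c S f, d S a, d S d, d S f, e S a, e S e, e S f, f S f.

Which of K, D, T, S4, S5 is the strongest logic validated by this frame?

S4

Serial (axiom D): yes — every world has a successor (e.g. a S a).
Reflexive (axiom T): yes — every world is S-related to itself.
Transitive (axiom 4): yes — every two-step S-path is closed by a direct edge.
Euclidean (axiom 5): no — b S a and b S d, but not a S d.
So F validates K, D, T, S4; S5 would additionally require S to be Euclidean. The strongest is S4.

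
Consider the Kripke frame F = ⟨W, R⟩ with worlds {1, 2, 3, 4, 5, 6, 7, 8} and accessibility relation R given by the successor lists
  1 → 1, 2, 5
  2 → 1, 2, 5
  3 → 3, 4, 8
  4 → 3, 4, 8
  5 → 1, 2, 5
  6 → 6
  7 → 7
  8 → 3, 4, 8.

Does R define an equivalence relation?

Yes

Reflexive: yes — every world is R-related to itself.
Symmetric: yes — every pair in R has its reverse in R.
Transitive: yes — every two-step R-path is closed by a direct edge.
So R is an equivalence relation.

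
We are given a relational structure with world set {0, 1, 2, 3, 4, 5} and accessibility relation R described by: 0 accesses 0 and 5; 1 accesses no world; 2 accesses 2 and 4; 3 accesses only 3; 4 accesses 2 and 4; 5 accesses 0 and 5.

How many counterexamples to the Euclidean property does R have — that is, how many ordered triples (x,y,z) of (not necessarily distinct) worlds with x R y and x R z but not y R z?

R is Euclidean; there are no such tuples.

0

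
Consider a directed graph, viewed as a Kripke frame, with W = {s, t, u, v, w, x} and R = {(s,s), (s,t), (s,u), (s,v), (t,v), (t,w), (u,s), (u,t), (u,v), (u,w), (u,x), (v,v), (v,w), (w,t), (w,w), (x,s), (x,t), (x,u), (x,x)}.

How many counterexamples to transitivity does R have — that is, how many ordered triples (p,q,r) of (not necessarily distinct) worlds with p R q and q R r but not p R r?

14

Enumerating: (s,t,w), (s,u,w), (s,u,x), (s,v,w), (t,w,t), (u,s,u), (u,x,u), (v,w,t), (w,t,v), (x,s,v), (x,t,v), (x,t,w), (x,u,v), (x,u,w).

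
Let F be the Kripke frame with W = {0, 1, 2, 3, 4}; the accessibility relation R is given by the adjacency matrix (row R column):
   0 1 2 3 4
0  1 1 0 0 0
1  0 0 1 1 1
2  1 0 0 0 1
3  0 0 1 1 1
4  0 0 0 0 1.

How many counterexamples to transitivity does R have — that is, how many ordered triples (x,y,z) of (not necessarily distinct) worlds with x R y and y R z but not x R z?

Enumerating: (0,1,2), (0,1,3), (0,1,4), (1,2,0), (2,0,1), (3,2,0).

6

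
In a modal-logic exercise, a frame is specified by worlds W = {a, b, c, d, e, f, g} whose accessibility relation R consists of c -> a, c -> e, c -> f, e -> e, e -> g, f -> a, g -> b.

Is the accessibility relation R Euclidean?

Euclidean: no — c R a and c R e, but not a R e.

No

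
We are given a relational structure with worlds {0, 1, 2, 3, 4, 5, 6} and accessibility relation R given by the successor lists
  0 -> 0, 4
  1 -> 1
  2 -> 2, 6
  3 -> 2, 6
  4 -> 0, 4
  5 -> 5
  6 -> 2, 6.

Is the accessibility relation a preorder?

Reflexive: no — 3 is not related to itself.
Transitive: yes — every two-step R-path is closed by a direct edge.
So R is not a preorder.

No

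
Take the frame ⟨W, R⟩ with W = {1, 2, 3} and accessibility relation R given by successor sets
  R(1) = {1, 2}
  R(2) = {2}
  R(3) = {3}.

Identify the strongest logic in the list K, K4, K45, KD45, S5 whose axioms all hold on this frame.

Transitive (axiom 4): yes — every two-step R-path is closed by a direct edge.
Euclidean (axiom 5): no — 1 R 2 and 1 R 1, but not 2 R 1.
Serial (axiom D): yes — every world has a successor (e.g. 1 R 1).
Reflexive (axiom T): yes — every world is R-related to itself.
So F validates K, K4; K45 would additionally require R to be Euclidean. The strongest is K4.

K4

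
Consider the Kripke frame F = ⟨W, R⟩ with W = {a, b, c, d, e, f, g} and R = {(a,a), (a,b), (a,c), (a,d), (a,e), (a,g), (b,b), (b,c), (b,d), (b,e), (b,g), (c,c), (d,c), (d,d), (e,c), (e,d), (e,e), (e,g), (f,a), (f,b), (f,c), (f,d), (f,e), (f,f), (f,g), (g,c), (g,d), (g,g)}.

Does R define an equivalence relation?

No

Reflexive: yes — every world is R-related to itself.
Symmetric: no — a R b but not b R a.
Transitive: yes — every two-step R-path is closed by a direct edge.
So R is not an equivalence relation.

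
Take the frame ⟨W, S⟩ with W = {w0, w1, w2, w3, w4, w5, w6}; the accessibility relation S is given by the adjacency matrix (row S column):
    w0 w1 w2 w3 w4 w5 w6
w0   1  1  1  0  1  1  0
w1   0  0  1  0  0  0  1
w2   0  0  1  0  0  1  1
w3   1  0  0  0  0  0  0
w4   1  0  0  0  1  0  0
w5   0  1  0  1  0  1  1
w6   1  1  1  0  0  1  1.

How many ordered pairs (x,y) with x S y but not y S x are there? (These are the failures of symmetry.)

9

Enumerating: (w0,w1), (w0,w2), (w0,w5), (w1,w2), (w2,w5), (w3,w0), (w5,w1), (w5,w3), (w6,w0).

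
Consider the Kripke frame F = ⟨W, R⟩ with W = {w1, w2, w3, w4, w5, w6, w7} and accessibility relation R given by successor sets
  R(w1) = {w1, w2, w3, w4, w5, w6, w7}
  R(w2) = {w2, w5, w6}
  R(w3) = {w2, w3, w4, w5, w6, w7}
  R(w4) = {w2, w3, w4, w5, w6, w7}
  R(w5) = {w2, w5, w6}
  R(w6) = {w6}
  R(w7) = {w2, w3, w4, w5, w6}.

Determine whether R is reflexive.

No

Reflexive: no — w7 is not related to itself.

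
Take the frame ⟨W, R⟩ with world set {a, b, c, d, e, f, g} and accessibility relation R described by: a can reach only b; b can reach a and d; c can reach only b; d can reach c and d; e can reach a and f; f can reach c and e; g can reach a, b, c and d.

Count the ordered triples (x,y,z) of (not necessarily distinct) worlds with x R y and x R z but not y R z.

Enumerating: (a,b,b), (b,a,a), (b,a,d), (b,d,a), (c,b,b), (d,c,c), (d,c,d), (e,a,a), (e,a,f), (e,f,a), (e,f,f), (f,c,c), … and 13 more.
Total: 25.

25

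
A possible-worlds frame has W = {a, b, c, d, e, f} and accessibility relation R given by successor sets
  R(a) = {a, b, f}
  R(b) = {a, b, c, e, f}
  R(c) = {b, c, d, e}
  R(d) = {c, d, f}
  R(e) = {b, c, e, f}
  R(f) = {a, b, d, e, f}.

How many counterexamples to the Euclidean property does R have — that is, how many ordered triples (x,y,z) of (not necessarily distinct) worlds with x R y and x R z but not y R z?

22

Enumerating: (b,a,c), (b,a,e), (b,c,a), (b,c,f), (b,e,a), (b,f,c), (c,b,d), (c,d,b), (c,d,e), (c,e,d), (d,c,f), (d,f,c), … and 10 more.
Total: 22.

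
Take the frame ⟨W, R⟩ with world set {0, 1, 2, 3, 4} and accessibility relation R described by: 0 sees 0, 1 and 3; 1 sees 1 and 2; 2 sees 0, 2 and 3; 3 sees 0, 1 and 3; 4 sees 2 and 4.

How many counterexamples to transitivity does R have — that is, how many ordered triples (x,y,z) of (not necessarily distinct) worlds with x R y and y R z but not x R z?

8

Enumerating: (0,1,2), (1,2,0), (1,2,3), (2,0,1), (2,3,1), (3,1,2), (4,2,0), (4,2,3).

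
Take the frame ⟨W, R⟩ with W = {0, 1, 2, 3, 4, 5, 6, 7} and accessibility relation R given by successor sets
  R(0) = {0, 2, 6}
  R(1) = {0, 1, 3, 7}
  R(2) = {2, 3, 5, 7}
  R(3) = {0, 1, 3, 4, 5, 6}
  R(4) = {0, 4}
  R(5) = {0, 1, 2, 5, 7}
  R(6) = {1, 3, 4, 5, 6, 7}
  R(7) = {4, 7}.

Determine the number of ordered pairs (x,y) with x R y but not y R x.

18

Enumerating: (0,2), (0,6), (1,0), (1,7), (2,3), (2,7), (3,0), (3,4), (3,5), (4,0), (5,0), (5,1), (5,7), (6,1), (6,4), (6,5), (6,7), (7,4).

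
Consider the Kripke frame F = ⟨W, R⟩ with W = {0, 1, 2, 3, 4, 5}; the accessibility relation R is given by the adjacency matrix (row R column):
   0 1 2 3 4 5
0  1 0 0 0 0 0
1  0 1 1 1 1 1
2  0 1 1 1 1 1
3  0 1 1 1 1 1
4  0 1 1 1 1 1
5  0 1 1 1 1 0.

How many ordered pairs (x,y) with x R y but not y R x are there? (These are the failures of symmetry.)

R is symmetric; there are no such tuples.

0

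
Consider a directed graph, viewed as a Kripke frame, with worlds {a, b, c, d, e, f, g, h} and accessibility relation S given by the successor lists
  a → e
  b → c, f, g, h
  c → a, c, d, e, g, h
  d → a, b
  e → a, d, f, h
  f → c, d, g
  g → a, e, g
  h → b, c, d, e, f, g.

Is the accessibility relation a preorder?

Reflexive: no — a is not related to itself.
Transitive: no — a S e and e S d, but not a S d.
So S is not a preorder.

No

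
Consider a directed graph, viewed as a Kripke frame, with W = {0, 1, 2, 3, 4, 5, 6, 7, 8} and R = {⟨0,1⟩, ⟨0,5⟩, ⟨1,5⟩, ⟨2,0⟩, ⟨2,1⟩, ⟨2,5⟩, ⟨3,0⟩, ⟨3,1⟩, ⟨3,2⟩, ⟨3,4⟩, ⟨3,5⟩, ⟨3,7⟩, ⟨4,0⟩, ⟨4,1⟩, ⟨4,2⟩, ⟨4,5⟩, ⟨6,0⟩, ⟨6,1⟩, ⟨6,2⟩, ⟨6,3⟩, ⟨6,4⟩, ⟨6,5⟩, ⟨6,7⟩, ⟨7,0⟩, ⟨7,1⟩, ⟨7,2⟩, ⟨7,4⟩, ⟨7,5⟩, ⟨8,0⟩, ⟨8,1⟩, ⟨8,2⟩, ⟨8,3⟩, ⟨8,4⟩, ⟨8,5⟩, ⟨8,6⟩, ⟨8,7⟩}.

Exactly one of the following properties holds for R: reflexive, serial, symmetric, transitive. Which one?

Reflexive: no — 0 is not related to itself.
Serial: no — 5 has no R-successor.
Symmetric: no — 0 R 1 but not 1 R 0.
Transitive: yes — every two-step R-path is closed by a direct edge.
Only transitive holds.

transitive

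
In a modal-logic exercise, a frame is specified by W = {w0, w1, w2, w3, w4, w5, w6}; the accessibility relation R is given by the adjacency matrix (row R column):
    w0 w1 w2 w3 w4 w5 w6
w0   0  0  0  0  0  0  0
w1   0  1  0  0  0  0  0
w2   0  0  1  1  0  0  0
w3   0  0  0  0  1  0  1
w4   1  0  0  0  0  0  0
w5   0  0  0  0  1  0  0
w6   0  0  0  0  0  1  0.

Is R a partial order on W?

Reflexive: no — w0 is not related to itself.
Transitive: no — w2 R w3 and w3 R w4, but not w2 R w4.
Antisymmetric: yes — no distinct pair is related both ways.
So R is not a partial order.

No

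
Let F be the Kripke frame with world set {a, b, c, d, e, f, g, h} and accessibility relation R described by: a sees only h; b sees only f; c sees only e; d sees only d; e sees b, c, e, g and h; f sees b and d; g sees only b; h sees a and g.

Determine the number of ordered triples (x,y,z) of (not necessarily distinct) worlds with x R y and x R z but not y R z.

27

Enumerating: (a,h,h), (b,f,f), (e,b,b), (e,b,c), (e,b,e), (e,b,g), (e,b,h), (e,c,b), (e,c,c), (e,c,g), (e,c,h), (e,g,c), … and 15 more.
Total: 27.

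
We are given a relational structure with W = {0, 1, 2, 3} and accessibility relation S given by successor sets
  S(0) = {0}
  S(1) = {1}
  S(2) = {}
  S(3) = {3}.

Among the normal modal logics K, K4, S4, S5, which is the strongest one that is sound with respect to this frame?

K4

Transitive (axiom 4): yes — every two-step S-path is closed by a direct edge.
Reflexive (axiom T): no — 2 is not related to itself.
Euclidean (axiom 5): yes — any two successors of a common world are S-related.
So F validates K, K4; S4 would additionally require S to be reflexive. The strongest is K4.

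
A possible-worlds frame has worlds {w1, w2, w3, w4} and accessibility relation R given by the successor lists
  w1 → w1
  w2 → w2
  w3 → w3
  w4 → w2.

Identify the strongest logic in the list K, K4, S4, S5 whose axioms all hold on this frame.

K4

Transitive (axiom 4): yes — every two-step R-path is closed by a direct edge.
Reflexive (axiom T): no — w4 is not related to itself.
Euclidean (axiom 5): yes — any two successors of a common world are R-related.
So F validates K, K4; S4 would additionally require R to be reflexive. The strongest is K4.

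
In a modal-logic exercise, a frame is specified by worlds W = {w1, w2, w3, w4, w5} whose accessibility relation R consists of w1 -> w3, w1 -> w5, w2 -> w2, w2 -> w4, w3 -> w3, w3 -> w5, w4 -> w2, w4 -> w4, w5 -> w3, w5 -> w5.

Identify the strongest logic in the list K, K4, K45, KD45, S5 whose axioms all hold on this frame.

Transitive (axiom 4): yes — every two-step R-path is closed by a direct edge.
Euclidean (axiom 5): yes — any two successors of a common world are R-related.
Serial (axiom D): yes — every world has a successor (e.g. w1 R w3).
Reflexive (axiom T): no — w1 is not related to itself.
So F validates K, K4, K45, KD45; S5 would additionally require R to be reflexive. The strongest is KD45.

KD45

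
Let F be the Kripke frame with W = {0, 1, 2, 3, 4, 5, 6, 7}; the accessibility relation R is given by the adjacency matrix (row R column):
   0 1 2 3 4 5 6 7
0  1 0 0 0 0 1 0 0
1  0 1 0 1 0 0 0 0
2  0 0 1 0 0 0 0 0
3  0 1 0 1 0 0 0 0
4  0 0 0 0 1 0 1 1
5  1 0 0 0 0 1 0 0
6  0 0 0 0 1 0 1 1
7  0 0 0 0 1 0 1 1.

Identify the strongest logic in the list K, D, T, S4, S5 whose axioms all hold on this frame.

Serial (axiom D): yes — every world has a successor (e.g. 0 R 0).
Reflexive (axiom T): yes — every world is R-related to itself.
Transitive (axiom 4): yes — every two-step R-path is closed by a direct edge.
Euclidean (axiom 5): yes — any two successors of a common world are R-related.
So F validates K, D, T, S4, S5. The strongest is S5.

S5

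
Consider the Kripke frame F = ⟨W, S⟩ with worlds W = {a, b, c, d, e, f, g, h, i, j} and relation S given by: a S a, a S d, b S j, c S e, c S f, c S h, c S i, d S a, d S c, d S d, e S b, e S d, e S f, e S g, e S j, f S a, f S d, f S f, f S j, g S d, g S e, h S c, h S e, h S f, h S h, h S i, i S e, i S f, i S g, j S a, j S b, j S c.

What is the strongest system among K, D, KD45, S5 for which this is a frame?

D

Serial (axiom D): yes — every world has a successor (e.g. a S a).
Euclidean (axiom 5): no — c S e and c S h, but not e S h.
Transitive (axiom 4): no — a S d and d S c, but not a S c.
Reflexive (axiom T): no — b is not related to itself.
So F validates K, D; KD45 would additionally require S to be Euclidean and transitive. The strongest is D.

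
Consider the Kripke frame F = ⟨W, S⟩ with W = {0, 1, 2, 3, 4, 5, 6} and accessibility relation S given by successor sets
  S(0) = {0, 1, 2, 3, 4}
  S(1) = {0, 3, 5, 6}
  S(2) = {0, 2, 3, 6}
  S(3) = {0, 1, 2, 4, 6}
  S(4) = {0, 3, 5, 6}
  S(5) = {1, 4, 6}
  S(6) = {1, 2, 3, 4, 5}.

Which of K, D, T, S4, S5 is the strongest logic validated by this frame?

D

Serial (axiom D): yes — every world has a successor (e.g. 0 S 0).
Reflexive (axiom T): no — 1 is not related to itself.
Transitive (axiom 4): no — 0 S 1 and 1 S 5, but not 0 S 5.
Euclidean (axiom 5): no — 0 S 1 and 0 S 2, but not 1 S 2.
So F validates K, D; T would additionally require S to be reflexive. The strongest is D.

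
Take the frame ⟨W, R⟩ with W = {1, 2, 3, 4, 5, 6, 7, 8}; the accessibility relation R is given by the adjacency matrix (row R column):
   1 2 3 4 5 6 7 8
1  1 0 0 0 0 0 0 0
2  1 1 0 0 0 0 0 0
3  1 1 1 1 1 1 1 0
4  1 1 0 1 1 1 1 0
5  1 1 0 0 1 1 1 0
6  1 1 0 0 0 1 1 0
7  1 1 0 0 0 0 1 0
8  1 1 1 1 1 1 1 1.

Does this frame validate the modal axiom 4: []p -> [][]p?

Yes

The schema 4 characterises exactly the transitive frames.
Transitive: yes — every two-step R-path is closed by a direct edge.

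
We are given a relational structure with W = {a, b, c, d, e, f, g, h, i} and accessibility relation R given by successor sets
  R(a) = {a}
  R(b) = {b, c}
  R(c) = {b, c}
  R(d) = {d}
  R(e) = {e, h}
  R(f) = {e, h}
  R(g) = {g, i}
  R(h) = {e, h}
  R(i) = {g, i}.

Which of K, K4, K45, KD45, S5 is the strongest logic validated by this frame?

KD45

Transitive (axiom 4): yes — every two-step R-path is closed by a direct edge.
Euclidean (axiom 5): yes — any two successors of a common world are R-related.
Serial (axiom D): yes — every world has a successor (e.g. a R a).
Reflexive (axiom T): no — f is not related to itself.
So F validates K, K4, K45, KD45; S5 would additionally require R to be reflexive. The strongest is KD45.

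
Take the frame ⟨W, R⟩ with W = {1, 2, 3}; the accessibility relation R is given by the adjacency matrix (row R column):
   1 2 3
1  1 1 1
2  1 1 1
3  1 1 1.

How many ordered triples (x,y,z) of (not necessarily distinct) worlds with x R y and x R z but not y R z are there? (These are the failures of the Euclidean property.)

R is Euclidean; there are no such tuples.

0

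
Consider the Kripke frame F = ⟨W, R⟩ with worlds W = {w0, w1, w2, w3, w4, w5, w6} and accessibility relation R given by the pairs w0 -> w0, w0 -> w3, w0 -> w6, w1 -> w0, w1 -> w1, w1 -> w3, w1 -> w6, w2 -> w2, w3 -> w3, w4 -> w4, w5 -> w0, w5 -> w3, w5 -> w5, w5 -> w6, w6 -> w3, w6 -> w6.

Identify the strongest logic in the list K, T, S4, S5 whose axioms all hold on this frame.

Reflexive (axiom T): yes — every world is R-related to itself.
Transitive (axiom 4): yes — every two-step R-path is closed by a direct edge.
Euclidean (axiom 5): no — w0 R w3 and w0 R w6, but not w3 R w6.
So F validates K, T, S4; S5 would additionally require R to be Euclidean. The strongest is S4.

S4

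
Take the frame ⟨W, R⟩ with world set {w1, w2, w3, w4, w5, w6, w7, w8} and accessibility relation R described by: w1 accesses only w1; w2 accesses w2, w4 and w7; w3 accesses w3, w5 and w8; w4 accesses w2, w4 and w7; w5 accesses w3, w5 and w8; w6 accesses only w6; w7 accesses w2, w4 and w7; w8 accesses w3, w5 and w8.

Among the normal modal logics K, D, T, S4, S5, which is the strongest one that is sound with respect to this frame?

S5

Serial (axiom D): yes — every world has a successor (e.g. w1 R w1).
Reflexive (axiom T): yes — every world is R-related to itself.
Transitive (axiom 4): yes — every two-step R-path is closed by a direct edge.
Euclidean (axiom 5): yes — any two successors of a common world are R-related.
So F validates K, D, T, S4, S5. The strongest is S5.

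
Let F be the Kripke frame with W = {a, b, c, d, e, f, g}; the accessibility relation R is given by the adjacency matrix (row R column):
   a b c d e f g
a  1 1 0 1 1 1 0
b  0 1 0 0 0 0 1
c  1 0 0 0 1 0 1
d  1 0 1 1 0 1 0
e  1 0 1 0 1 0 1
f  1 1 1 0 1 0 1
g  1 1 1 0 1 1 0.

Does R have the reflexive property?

Reflexive: no — c is not related to itself.

No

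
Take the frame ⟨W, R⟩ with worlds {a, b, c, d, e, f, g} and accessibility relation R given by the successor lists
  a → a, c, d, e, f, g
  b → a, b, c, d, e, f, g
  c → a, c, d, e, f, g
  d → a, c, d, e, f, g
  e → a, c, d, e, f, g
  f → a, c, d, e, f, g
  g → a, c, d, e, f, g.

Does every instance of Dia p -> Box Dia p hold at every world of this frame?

Axiom 5 corresponds to the accessibility relation being Euclidean.
Euclidean: no — b R a and b R b, but not a R b.

No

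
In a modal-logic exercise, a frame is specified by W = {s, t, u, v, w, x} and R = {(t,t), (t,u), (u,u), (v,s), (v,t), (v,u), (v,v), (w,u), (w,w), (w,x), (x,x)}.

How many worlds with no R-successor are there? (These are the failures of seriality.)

1

Enumerating: s.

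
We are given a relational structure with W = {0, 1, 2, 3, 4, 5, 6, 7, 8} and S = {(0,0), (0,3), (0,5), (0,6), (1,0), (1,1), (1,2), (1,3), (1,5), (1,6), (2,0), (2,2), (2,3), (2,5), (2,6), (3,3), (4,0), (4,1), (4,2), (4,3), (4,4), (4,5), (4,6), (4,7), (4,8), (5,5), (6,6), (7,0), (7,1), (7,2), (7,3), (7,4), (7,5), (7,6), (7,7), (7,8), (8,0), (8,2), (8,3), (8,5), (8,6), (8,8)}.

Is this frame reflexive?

Yes

Reflexive: yes — every world is S-related to itself.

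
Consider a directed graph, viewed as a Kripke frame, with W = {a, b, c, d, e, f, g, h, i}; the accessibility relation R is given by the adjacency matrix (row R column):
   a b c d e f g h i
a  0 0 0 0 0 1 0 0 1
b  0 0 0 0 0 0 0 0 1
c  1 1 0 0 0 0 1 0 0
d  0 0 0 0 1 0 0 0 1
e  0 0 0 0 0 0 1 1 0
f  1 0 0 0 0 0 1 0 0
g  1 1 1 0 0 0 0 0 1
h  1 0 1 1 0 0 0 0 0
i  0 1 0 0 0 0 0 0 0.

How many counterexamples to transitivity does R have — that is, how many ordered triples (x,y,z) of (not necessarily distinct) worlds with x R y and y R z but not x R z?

Enumerating: (a,f,a), (a,f,g), (a,i,b), (b,i,b), (c,a,f), (c,a,i), (c,b,i), (c,g,c), (c,g,i), (d,e,g), (d,e,h), (d,i,b), … and 21 more.
Total: 33.

33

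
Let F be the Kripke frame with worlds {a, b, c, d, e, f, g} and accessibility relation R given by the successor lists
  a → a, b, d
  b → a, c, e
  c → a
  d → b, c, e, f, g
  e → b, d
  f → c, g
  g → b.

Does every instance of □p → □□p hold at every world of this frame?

Axiom 4 corresponds to the accessibility relation being transitive.
Transitive: no — a R b and b R c, but not a R c.

No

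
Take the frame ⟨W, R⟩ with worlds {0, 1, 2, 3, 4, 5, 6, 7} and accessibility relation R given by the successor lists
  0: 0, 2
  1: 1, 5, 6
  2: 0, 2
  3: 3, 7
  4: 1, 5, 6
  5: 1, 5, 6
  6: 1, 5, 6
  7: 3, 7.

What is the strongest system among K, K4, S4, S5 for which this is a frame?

Transitive (axiom 4): yes — every two-step R-path is closed by a direct edge.
Reflexive (axiom T): no — 4 is not related to itself.
Euclidean (axiom 5): yes — any two successors of a common world are R-related.
So F validates K, K4; S4 would additionally require R to be reflexive. The strongest is K4.

K4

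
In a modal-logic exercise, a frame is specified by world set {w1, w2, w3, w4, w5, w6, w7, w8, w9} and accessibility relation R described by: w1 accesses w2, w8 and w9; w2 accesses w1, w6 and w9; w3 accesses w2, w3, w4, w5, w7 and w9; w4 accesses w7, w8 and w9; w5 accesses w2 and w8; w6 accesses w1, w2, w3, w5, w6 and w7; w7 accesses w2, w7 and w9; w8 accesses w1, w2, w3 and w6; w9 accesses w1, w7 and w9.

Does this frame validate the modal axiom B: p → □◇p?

No

By correspondence theory, B is valid on a frame iff R is symmetric.
Symmetric: no — w2 R w9 but not w9 R w2.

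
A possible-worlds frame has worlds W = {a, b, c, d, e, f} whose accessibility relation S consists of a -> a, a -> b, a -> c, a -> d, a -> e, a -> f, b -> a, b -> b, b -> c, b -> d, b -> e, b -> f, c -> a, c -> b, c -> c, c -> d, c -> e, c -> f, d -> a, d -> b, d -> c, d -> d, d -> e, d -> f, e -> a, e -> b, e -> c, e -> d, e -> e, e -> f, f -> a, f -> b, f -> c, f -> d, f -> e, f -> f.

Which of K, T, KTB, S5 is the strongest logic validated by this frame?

Reflexive (axiom T): yes — every world is S-related to itself.
Symmetric (axiom B): yes — every pair in S has its reverse in S.
Euclidean (axiom 5): yes — any two successors of a common world are S-related.
So F validates K, T, KTB, S5. The strongest is S5.

S5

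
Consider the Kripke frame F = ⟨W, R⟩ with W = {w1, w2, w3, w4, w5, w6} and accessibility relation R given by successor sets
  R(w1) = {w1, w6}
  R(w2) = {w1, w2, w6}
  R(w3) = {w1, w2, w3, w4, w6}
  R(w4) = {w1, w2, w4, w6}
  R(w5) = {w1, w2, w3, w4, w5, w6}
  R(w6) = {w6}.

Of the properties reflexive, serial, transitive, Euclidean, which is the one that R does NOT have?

Reflexive: yes — every world is R-related to itself.
Serial: yes — every world has a successor (e.g. w1 R w1).
Transitive: yes — every two-step R-path is closed by a direct edge.
Euclidean: no — w2 R w6 and w2 R w1, but not w6 R w1.
Only Euclidean fails.

Euclidean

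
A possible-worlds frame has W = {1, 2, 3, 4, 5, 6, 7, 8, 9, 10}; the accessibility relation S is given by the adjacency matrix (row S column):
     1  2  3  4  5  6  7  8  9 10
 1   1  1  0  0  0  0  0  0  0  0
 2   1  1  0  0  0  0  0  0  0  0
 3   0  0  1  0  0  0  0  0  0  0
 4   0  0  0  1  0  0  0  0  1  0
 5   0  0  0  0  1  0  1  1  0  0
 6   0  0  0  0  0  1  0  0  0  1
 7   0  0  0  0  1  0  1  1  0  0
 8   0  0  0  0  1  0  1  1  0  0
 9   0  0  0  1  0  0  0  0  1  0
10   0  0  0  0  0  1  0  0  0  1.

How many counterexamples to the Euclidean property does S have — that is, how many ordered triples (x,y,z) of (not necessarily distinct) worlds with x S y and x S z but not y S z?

0

S is Euclidean; there are no such tuples.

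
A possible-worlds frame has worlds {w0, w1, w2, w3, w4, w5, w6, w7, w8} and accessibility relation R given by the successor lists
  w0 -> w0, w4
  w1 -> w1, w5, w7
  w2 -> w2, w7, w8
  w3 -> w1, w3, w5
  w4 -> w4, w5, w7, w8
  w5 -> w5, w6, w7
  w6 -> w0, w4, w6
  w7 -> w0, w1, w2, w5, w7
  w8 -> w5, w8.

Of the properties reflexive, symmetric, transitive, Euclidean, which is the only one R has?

reflexive

Reflexive: yes — every world is R-related to itself.
Symmetric: no — w0 R w4 but not w4 R w0.
Transitive: no — w0 R w4 and w4 R w5, but not w0 R w5.
Euclidean: no — w2 R w7 and w2 R w8, but not w7 R w8.
Only reflexive holds.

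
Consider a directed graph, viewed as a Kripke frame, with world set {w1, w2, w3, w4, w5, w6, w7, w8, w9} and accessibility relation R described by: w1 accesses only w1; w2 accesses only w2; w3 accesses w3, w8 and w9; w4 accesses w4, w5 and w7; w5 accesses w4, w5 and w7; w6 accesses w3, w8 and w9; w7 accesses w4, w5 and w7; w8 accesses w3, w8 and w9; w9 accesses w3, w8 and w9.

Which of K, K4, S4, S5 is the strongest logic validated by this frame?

Transitive (axiom 4): yes — every two-step R-path is closed by a direct edge.
Reflexive (axiom T): no — w6 is not related to itself.
Euclidean (axiom 5): yes — any two successors of a common world are R-related.
So F validates K, K4; S4 would additionally require R to be reflexive. The strongest is K4.

K4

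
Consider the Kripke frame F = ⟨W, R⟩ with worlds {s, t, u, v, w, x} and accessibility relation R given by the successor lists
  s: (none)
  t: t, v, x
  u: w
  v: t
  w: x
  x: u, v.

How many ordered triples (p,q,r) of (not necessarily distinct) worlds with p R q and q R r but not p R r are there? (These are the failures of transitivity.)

8

Enumerating: (t,x,u), (u,w,x), (v,t,v), (v,t,x), (w,x,u), (w,x,v), (x,u,w), (x,v,t).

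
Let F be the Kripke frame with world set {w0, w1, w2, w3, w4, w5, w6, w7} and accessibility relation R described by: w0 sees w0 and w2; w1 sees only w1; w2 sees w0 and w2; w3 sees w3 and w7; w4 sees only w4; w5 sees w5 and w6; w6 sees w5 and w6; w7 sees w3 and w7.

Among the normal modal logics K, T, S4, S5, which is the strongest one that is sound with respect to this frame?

S5

Reflexive (axiom T): yes — every world is R-related to itself.
Transitive (axiom 4): yes — every two-step R-path is closed by a direct edge.
Euclidean (axiom 5): yes — any two successors of a common world are R-related.
So F validates K, T, S4, S5. The strongest is S5.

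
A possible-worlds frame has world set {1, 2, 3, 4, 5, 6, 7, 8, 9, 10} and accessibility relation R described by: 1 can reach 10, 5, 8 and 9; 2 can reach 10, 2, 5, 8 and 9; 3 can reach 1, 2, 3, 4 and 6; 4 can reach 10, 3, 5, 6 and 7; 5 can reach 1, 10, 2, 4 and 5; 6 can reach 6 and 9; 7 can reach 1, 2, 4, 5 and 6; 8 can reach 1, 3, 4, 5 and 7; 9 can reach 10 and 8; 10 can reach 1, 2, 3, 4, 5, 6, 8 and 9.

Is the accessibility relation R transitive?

No

Transitive: no — 1 R 10 and 10 R 2, but not 1 R 2.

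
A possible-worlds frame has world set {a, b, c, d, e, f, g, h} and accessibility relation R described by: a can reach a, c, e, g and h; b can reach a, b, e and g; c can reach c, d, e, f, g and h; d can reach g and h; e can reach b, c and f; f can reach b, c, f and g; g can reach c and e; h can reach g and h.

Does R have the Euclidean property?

No

Euclidean: no — a R e and a R g, but not e R g.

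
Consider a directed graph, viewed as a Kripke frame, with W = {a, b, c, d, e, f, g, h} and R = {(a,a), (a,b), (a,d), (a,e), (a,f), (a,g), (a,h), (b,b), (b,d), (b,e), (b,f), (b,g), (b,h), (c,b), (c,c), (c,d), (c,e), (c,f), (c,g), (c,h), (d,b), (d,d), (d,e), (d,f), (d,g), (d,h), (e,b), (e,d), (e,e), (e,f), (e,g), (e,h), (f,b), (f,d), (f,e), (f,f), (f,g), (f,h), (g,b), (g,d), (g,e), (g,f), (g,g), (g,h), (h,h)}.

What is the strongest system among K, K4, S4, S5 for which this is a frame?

Transitive (axiom 4): yes — every two-step R-path is closed by a direct edge.
Reflexive (axiom T): yes — every world is R-related to itself.
Euclidean (axiom 5): no — a R h and a R b, but not h R b.
So F validates K, K4, S4; S5 would additionally require R to be Euclidean. The strongest is S4.

S4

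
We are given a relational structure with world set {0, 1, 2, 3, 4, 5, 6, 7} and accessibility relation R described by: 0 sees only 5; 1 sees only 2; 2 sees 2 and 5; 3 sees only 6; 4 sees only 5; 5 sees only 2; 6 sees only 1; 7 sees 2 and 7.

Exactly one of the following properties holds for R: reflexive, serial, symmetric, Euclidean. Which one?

serial

Reflexive: no — 0 is not related to itself.
Serial: yes — every world has a successor (e.g. 0 R 5).
Symmetric: no — 0 R 5 but not 5 R 0.
Euclidean: no — 0 R 5 and 0 R 5, but not 5 R 5.
Only serial holds.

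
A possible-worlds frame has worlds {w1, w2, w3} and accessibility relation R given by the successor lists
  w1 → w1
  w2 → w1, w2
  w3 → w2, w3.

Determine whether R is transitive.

Transitive: no — w3 R w2 and w2 R w1, but not w3 R w1.

No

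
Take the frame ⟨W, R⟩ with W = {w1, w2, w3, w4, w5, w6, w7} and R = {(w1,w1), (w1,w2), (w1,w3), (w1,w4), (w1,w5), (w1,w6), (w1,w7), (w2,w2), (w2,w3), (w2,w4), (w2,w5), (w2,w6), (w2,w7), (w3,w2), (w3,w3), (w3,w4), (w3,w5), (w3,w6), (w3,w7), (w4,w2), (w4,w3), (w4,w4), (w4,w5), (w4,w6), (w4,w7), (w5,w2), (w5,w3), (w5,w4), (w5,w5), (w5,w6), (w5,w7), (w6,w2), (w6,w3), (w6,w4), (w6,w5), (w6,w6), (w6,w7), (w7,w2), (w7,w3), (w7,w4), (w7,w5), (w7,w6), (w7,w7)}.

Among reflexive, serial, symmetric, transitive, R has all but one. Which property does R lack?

Reflexive: yes — every world is R-related to itself.
Serial: yes — every world has a successor (e.g. w1 R w1).
Symmetric: no — w1 R w2 but not w2 R w1.
Transitive: yes — every two-step R-path is closed by a direct edge.
Only symmetric fails.

symmetric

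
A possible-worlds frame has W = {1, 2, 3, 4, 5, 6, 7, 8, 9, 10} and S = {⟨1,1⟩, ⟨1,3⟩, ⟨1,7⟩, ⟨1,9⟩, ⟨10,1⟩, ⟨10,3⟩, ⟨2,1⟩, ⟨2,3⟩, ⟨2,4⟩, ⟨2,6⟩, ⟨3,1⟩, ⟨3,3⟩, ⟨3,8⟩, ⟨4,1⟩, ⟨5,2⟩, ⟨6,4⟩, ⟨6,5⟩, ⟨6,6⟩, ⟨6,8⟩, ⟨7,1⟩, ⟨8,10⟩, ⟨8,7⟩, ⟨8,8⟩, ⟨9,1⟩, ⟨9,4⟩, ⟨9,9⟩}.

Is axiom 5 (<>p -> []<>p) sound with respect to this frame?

By correspondence theory, 5 is valid on a frame iff S is Euclidean.
Euclidean: no — 1 S 3 and 1 S 7, but not 3 S 7.

No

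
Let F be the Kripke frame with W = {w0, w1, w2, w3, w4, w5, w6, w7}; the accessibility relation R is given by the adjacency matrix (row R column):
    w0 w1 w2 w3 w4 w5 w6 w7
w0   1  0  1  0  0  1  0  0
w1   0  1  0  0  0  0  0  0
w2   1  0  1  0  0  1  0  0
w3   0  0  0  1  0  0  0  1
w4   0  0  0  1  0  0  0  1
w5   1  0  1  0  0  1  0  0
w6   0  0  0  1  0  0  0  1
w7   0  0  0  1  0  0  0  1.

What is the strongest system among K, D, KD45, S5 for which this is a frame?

Serial (axiom D): yes — every world has a successor (e.g. w0 R w0).
Euclidean (axiom 5): yes — any two successors of a common world are R-related.
Transitive (axiom 4): yes — every two-step R-path is closed by a direct edge.
Reflexive (axiom T): no — w4 is not related to itself.
So F validates K, D, KD45; S5 would additionally require R to be reflexive. The strongest is KD45.

KD45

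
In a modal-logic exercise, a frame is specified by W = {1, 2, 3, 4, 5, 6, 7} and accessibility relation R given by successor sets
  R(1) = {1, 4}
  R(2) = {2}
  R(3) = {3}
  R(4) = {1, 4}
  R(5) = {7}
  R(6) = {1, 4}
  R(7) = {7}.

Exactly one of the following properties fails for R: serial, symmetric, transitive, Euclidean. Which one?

symmetric

Serial: yes — every world has a successor (e.g. 1 R 1).
Symmetric: no — 5 R 7 but not 7 R 5.
Transitive: yes — every two-step R-path is closed by a direct edge.
Euclidean: yes — any two successors of a common world are R-related.
Only symmetric fails.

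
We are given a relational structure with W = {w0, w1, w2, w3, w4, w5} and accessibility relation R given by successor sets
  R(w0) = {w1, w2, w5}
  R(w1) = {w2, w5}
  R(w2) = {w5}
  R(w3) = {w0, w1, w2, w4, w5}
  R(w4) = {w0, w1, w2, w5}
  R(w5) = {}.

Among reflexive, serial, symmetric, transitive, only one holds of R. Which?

transitive

Reflexive: no — w0 is not related to itself.
Serial: no — w5 has no R-successor.
Symmetric: no — w0 R w1 but not w1 R w0.
Transitive: yes — every two-step R-path is closed by a direct edge.
Only transitive holds.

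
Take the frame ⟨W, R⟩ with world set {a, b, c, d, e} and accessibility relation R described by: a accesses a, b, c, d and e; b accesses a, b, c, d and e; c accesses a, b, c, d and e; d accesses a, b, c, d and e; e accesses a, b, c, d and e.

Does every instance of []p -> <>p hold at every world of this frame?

By correspondence theory, D is valid on a frame iff R is serial.
Serial: yes — every world has a successor (e.g. a R a).

Yes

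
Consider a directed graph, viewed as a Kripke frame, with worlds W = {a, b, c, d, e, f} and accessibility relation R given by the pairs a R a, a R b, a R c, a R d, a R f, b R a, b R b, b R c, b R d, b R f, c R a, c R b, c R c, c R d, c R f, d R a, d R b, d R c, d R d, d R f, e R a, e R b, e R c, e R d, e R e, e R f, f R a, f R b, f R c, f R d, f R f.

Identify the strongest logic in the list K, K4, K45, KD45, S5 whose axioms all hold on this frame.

Transitive (axiom 4): yes — every two-step R-path is closed by a direct edge.
Euclidean (axiom 5): no — e R a and e R e, but not a R e.
Serial (axiom D): yes — every world has a successor (e.g. a R a).
Reflexive (axiom T): yes — every world is R-related to itself.
So F validates K, K4; K45 would additionally require R to be Euclidean. The strongest is K4.

K4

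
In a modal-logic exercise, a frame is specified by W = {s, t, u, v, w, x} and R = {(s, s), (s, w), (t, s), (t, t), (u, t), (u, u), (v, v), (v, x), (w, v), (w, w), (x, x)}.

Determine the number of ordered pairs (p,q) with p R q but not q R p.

5

Enumerating: (s,w), (t,s), (u,t), (v,x), (w,v).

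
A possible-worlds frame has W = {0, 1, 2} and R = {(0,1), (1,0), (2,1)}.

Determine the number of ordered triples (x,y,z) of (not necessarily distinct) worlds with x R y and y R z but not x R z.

3

Enumerating: (0,1,0), (1,0,1), (2,1,0).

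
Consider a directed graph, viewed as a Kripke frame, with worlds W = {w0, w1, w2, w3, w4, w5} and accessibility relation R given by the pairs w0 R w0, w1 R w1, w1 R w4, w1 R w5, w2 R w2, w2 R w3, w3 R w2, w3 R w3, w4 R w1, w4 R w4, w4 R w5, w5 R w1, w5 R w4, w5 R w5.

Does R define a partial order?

Reflexive: yes — every world is R-related to itself.
Transitive: yes — every two-step R-path is closed by a direct edge.
Antisymmetric: no — w1 R w4 and w4 R w1 with w1 ≠ w4.
So R is not a partial order.

No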